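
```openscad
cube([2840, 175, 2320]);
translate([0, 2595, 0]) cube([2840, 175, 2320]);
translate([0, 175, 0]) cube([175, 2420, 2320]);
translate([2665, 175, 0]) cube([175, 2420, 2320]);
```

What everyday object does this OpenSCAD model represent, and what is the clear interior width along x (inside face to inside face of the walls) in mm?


A house (or room) frame. The interior width is 2490 mm.

Four 2320 mm walls enclosing a rectangle with no floor or roof — a room or house frame. Outside width is 2840 mm and wall thickness is 175 mm, so the interior width is 2840 − 2 × 175 = 2490 mm.


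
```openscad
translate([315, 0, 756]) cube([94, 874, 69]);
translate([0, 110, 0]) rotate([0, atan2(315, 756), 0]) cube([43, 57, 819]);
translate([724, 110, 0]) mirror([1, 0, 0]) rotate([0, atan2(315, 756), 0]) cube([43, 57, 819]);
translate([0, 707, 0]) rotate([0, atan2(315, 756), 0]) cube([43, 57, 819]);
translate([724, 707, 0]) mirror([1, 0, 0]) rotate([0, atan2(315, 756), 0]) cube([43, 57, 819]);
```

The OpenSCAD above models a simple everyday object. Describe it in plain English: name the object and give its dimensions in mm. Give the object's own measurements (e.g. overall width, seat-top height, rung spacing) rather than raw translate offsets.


A sawhorse. A 94×874×69 mm beam (x, y, z) sits on two A-frame leg pairs. Each pair is two raked legs of 43×57 mm section (57 mm along y) splaying symmetrically in x. Each leg rises 756 mm vertically over 315 mm of horizontal reach and is 819 mm long along its own axis. Every leg's outer bottom edge rests on the floor and its outer top edge meets a bottom edge of the beam — the left legs (tilting toward +x) meet the beam's −x bottom edge, the right legs (their mirror images, tilting toward −x) meet its +x bottom edge — so the leg tops tuck under the beam, the beam's underside is 756 mm above the floor, and the feet are 724 mm apart outside-to-outside with the beam centred between them. The two leg pairs are set in 110 mm from either end of the beam.


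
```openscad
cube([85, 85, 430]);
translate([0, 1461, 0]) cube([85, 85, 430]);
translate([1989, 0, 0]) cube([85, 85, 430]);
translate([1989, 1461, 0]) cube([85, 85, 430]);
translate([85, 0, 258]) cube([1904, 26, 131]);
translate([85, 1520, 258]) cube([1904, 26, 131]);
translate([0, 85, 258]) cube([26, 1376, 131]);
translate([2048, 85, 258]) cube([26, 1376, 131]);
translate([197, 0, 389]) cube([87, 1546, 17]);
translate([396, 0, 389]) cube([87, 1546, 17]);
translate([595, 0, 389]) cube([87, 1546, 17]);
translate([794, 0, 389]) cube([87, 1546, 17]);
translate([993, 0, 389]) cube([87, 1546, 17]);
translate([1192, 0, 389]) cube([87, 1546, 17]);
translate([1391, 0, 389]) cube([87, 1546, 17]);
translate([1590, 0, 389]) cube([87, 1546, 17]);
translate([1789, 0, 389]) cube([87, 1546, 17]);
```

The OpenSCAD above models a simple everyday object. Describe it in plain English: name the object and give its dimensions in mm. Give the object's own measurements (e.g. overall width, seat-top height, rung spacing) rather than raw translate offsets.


A bed frame 2074 mm long (x) by 1546 mm wide (y). Four 85×85 mm corner posts, 430 mm tall, at the corners of the footprint. Four rails of 26 mm thickness and 131 mm height run between adjacent posts with their undersides at z = 258 mm, their outer faces flush with the outside of the frame (the two x-running rails run between the posts' inner faces; the two y-running rails run between the posts' inner faces). 9 slats, each 87 mm wide (x) and 17 mm thick, lie across the top of the two x-running rails, running the full 1546 mm width of the frame in y; along x they sit between the end posts with a 112 mm gap after the −x posts and between neighbouring slats, leaving 113 mm before the +x posts.


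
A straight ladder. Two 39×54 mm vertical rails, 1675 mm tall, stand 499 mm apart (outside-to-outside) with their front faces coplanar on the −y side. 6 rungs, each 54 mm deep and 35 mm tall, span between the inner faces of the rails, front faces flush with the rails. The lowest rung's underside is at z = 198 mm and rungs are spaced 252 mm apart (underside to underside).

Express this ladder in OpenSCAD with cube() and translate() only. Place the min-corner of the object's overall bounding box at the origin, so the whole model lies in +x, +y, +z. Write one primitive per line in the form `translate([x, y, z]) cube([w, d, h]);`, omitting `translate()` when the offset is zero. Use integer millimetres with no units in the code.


// rung span = 499 - 2*39 = 421
// rung[k] z = 198 + k*252
cube([39, 54, 1675]);
translate([460, 0, 0]) cube([39, 54, 1675]);
translate([39, 0, 198]) cube([421, 54, 35]);
translate([39, 0, 450]) cube([421, 54, 35]);
translate([39, 0, 702]) cube([421, 54, 35]);
translate([39, 0, 954]) cube([421, 54, 35]);
translate([39, 0, 1206]) cube([421, 54, 35]);
translate([39, 0, 1458]) cube([421, 54, 35]);


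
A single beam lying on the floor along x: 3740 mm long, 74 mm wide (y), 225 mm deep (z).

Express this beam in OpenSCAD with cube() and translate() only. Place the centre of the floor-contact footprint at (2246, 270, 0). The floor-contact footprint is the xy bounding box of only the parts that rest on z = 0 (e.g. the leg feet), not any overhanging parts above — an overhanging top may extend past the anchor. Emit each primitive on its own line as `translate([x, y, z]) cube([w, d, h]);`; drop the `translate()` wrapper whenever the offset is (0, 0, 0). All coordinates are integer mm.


translate([376, 233, 0]) cube([3740, 74, 225]);


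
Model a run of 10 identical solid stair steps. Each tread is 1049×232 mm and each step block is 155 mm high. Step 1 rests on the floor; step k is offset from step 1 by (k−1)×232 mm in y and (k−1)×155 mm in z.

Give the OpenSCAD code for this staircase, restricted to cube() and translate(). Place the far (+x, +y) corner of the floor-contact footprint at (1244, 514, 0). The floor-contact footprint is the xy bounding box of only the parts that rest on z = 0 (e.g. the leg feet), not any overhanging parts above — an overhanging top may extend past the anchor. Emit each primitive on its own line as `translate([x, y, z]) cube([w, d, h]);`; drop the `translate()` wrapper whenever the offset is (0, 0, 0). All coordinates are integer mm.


translate([195, 282, 0]) cube([1049, 232, 155]);
translate([195, 514, 155]) cube([1049, 232, 155]);
translate([195, 746, 310]) cube([1049, 232, 155]);
translate([195, 978, 465]) cube([1049, 232, 155]);
translate([195, 1210, 620]) cube([1049, 232, 155]);
translate([195, 1442, 775]) cube([1049, 232, 155]);
translate([195, 1674, 930]) cube([1049, 232, 155]);
translate([195, 1906, 1085]) cube([1049, 232, 155]);
translate([195, 2138, 1240]) cube([1049, 232, 155]);
translate([195, 2370, 1395]) cube([1049, 232, 155]);


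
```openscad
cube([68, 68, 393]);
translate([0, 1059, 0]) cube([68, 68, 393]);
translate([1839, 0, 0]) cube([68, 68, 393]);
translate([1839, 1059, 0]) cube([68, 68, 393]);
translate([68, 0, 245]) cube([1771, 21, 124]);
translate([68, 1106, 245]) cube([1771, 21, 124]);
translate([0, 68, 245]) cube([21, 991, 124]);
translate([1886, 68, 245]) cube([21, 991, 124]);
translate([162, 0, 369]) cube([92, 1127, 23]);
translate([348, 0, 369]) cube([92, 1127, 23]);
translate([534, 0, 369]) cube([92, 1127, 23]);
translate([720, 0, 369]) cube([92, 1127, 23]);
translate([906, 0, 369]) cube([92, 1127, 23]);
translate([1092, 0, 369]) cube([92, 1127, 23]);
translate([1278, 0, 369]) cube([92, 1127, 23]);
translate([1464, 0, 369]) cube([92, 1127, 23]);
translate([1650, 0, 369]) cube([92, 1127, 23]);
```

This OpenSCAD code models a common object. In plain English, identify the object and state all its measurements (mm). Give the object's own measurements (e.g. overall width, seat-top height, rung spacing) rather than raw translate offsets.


A bed frame 1907 mm long (x) by 1127 mm wide (y). Four 68×68 mm corner posts, 393 mm tall, at the corners of the footprint. Four rails of 21 mm thickness and 124 mm height run between adjacent posts with their undersides at z = 245 mm, their outer faces flush with the outside of the frame (the two x-running rails run between the posts' inner faces; the two y-running rails run between the posts' inner faces). 9 slats, each 92 mm wide (x) and 23 mm thick, lie across the top of the two x-running rails, running the full 1127 mm width of the frame in y; along x they sit between the end posts with a 94 mm gap after the −x posts and between neighbouring slats, leaving 97 mm before the +x posts.


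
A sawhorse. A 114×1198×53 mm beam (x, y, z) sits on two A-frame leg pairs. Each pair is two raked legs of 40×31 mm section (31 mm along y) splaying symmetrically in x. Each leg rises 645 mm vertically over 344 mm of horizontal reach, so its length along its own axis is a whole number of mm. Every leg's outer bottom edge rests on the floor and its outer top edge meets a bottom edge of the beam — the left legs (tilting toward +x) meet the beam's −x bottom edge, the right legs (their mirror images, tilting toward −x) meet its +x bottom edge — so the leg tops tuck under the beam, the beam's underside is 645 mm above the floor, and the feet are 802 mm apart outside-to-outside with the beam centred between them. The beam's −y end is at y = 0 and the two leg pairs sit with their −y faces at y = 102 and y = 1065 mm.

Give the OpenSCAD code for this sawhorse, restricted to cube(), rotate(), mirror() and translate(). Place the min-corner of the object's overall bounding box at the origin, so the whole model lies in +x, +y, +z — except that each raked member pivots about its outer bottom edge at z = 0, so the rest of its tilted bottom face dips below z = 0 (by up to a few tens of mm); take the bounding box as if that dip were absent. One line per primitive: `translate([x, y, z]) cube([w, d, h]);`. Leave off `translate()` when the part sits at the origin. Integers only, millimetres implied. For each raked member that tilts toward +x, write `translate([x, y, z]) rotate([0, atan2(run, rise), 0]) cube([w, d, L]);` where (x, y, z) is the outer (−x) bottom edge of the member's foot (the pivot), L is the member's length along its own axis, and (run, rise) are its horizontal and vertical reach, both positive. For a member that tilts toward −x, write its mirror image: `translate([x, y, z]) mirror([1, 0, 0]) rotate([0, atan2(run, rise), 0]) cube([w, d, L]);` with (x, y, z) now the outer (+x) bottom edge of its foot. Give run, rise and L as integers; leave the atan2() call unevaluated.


translate([344, 0, 645]) cube([114, 1198, 53]);
translate([0, 102, 0]) rotate([0, atan2(344, 645), 0]) cube([40, 31, 731]);
translate([802, 102, 0]) mirror([1, 0, 0]) rotate([0, atan2(344, 645), 0]) cube([40, 31, 731]);
translate([0, 1065, 0]) rotate([0, atan2(344, 645), 0]) cube([40, 31, 731]);
translate([802, 1065, 0]) mirror([1, 0, 0]) rotate([0, atan2(344, 645), 0]) cube([40, 31, 731]);


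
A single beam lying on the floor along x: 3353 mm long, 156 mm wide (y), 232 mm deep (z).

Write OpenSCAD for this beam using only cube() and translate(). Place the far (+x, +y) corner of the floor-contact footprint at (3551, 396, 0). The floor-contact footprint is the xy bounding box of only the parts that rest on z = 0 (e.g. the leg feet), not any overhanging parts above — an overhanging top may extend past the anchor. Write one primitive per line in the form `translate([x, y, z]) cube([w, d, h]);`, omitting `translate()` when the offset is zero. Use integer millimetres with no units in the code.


translate([198, 240, 0]) cube([3353, 156, 232]);


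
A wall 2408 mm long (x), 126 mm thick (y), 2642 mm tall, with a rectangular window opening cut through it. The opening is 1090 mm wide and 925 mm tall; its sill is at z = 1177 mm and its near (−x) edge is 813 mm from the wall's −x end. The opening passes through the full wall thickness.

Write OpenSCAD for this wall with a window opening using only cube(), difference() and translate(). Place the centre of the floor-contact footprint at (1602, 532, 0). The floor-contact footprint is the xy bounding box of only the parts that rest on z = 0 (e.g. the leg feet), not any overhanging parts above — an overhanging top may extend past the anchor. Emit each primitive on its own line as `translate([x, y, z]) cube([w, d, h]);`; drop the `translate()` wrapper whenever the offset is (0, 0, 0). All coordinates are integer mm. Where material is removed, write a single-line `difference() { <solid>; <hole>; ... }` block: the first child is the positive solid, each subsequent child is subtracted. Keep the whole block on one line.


difference() { translate([398, 469, 0]) cube([2408, 126, 2642]); translate([1211, 469, 1177]) cube([1090, 126, 925]); }


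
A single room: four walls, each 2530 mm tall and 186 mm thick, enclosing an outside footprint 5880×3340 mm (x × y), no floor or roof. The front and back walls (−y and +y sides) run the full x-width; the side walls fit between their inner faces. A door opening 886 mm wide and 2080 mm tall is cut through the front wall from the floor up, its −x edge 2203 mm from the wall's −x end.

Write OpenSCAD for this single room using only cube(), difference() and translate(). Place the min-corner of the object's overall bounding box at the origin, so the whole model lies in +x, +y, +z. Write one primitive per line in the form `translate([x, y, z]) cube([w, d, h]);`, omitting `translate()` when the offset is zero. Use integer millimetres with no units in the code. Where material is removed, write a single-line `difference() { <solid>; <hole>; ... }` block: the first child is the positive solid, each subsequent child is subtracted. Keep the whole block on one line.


difference() { cube([5880, 186, 2530]); translate([2203, 0, 0]) cube([886, 186, 2080]); }
translate([0, 3154, 0]) cube([5880, 186, 2530]);
translate([0, 186, 0]) cube([186, 2968, 2530]);
translate([5694, 186, 0]) cube([186, 2968, 2530]);


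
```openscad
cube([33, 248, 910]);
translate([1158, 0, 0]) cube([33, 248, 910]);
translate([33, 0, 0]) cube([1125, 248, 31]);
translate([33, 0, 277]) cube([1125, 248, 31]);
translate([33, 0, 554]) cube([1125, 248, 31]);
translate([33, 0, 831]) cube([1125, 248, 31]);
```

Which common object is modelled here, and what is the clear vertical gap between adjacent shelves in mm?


A bookshelf. The clear shelf gap is 246 mm.

Two tall side panels with 4 horizontal boards between them — a bookshelf. The first two shelf undersides are at z = 0 and z = 277; with shelf thickness 31, the clear gap is 277 − 0 − 31 = 246 mm.


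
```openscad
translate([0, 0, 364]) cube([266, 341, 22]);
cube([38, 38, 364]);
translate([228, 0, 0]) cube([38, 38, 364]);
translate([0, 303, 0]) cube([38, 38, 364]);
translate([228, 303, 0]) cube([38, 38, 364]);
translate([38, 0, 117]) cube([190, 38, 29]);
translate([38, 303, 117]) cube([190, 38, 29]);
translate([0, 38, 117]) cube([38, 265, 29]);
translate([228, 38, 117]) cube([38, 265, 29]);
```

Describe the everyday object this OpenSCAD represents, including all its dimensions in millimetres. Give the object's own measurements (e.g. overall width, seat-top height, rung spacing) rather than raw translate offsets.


A four-legged stool. The seat is a 266×341×22 mm slab whose top surface is at z = 386 mm; four square legs, each 38×38 mm in cross-section, run from the floor (z = 0) to the underside of the seat, each flush with a corner of the seat. Four stretchers, 38 mm wide and 29 mm tall, connect adjacent legs with their undersides at z = 117 mm, each running between the inner faces of the legs it joins and aligned with the legs' outer faces on the other axis.


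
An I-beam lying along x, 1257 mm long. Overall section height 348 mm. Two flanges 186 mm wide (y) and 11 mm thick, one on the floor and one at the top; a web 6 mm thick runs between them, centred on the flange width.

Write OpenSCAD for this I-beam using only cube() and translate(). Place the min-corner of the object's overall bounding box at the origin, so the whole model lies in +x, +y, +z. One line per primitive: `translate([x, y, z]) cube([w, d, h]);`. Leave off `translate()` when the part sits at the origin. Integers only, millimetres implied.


cube([1257, 186, 11]);
translate([0, 90, 11]) cube([1257, 6, 326]);
translate([0, 0, 337]) cube([1257, 186, 11]);


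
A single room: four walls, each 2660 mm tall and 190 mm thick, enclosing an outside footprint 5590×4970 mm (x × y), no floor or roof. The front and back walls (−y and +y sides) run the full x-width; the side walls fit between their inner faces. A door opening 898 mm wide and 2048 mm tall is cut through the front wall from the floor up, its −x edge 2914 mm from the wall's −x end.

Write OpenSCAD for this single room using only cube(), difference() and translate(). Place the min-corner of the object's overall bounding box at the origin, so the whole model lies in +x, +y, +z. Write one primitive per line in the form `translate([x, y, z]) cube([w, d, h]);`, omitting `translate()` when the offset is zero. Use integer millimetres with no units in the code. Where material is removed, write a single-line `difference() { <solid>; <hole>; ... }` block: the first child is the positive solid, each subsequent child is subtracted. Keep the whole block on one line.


difference() { cube([5590, 190, 2660]); translate([2914, 0, 0]) cube([898, 190, 2048]); }
translate([0, 4780, 0]) cube([5590, 190, 2660]);
translate([0, 190, 0]) cube([190, 4590, 2660]);
translate([5400, 190, 0]) cube([190, 4590, 2660]);


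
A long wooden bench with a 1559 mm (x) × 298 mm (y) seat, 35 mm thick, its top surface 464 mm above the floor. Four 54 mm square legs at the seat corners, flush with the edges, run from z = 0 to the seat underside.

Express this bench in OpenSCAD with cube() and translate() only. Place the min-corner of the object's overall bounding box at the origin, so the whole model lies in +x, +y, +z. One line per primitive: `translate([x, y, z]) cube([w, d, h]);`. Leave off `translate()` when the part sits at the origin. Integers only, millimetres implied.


translate([0, 0, 429]) cube([1559, 298, 35]);
cube([54, 54, 429]);
translate([0, 244, 0]) cube([54, 54, 429]);
translate([1505, 0, 0]) cube([54, 54, 429]);
translate([1505, 244, 0]) cube([54, 54, 429]);


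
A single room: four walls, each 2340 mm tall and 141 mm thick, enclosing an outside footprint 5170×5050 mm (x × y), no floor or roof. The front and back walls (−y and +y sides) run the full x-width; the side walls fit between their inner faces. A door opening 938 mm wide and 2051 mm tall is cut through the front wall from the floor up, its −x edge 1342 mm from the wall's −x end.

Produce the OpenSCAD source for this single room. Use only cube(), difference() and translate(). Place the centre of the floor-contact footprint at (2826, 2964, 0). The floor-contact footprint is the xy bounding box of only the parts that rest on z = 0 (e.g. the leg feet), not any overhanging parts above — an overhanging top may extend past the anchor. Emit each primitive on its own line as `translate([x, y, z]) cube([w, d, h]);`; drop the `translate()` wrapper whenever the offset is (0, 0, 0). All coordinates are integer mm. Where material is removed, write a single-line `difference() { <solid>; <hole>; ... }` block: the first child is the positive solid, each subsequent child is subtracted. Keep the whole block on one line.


difference() { translate([241, 439, 0]) cube([5170, 141, 2340]); translate([1583, 439, 0]) cube([938, 141, 2051]); }
translate([241, 5348, 0]) cube([5170, 141, 2340]);
translate([241, 580, 0]) cube([141, 4768, 2340]);
translate([5270, 580, 0]) cube([141, 4768, 2340]);


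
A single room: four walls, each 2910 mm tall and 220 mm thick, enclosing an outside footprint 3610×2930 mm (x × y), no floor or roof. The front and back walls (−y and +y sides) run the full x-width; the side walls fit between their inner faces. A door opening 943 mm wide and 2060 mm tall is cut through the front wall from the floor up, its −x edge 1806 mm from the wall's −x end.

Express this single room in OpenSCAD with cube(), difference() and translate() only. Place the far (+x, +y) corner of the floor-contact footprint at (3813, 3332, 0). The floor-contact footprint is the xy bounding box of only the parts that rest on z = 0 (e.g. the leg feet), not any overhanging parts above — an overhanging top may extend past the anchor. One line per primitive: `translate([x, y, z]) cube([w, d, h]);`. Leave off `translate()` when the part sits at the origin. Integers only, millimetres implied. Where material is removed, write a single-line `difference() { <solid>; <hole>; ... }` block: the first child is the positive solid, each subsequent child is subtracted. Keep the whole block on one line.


difference() { translate([203, 402, 0]) cube([3610, 220, 2910]); translate([2009, 402, 0]) cube([943, 220, 2060]); }
translate([203, 3112, 0]) cube([3610, 220, 2910]);
translate([203, 622, 0]) cube([220, 2490, 2910]);
translate([3593, 622, 0]) cube([220, 2490, 2910]);


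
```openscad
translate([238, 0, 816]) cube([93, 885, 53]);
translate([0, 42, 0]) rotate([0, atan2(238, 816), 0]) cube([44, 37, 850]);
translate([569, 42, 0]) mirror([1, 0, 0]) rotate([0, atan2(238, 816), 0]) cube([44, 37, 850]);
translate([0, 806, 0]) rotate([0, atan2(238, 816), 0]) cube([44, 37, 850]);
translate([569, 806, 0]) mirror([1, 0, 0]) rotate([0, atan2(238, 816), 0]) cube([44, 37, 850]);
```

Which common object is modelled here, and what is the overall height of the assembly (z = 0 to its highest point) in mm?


A sawhorse. The overall height is 869 mm.

A beam across two mirrored pairs of raked legs — a sawhorse. The beam's underside is at z = 816 (matching the legs' vertical rise in atan2(238, 816)) and the beam is 53 mm tall, so its top is at 816 + 53 = 869 mm. The raked legs top out at the beam's underside, so that is the highest point.


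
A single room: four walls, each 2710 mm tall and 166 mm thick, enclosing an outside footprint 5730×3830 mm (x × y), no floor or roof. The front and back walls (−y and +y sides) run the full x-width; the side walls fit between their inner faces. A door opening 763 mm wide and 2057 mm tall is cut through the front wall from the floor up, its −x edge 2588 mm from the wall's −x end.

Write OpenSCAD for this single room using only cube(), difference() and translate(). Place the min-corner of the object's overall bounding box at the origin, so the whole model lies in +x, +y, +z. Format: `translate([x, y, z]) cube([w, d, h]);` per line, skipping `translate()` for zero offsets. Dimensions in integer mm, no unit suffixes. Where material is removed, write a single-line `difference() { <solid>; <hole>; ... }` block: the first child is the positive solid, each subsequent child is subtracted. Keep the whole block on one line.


difference() { cube([5730, 166, 2710]); translate([2588, 0, 0]) cube([763, 166, 2057]); }
translate([0, 3664, 0]) cube([5730, 166, 2710]);
translate([0, 166, 0]) cube([166, 3498, 2710]);
translate([5564, 166, 0]) cube([166, 3498, 2710]);


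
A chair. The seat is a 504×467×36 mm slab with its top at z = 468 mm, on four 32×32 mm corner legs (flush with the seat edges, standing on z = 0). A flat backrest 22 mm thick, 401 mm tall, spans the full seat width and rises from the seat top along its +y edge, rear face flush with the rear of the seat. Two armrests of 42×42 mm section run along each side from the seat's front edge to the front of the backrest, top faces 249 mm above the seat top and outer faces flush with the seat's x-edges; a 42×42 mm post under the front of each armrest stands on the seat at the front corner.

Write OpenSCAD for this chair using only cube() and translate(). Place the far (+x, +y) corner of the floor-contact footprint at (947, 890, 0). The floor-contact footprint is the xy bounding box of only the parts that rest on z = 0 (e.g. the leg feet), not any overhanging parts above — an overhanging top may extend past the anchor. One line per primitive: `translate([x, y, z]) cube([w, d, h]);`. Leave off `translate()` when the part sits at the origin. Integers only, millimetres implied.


translate([443, 423, 432]) cube([504, 467, 36]);
translate([443, 423, 0]) cube([32, 32, 432]);
translate([915, 423, 0]) cube([32, 32, 432]);
translate([443, 858, 0]) cube([32, 32, 432]);
translate([915, 858, 0]) cube([32, 32, 432]);
translate([443, 868, 468]) cube([504, 22, 401]);
translate([443, 423, 675]) cube([42, 445, 42]);
translate([905, 423, 675]) cube([42, 445, 42]);
translate([443, 423, 468]) cube([42, 42, 207]);
translate([905, 423, 468]) cube([42, 42, 207]);


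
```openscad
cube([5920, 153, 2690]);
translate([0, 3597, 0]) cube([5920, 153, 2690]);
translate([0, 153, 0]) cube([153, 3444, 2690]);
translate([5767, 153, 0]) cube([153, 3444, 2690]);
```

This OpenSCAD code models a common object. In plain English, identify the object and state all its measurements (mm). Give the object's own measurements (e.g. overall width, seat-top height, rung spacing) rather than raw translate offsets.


The wall frame of a small rectangular building: four walls, each 2690 mm tall and 153 mm thick, enclosing a footprint 5920 mm (x) by 3750 mm (y) outside-to-outside, with no floor or roof. The front and back walls (the −y and +y sides) span the full width; the two side walls fit between them.


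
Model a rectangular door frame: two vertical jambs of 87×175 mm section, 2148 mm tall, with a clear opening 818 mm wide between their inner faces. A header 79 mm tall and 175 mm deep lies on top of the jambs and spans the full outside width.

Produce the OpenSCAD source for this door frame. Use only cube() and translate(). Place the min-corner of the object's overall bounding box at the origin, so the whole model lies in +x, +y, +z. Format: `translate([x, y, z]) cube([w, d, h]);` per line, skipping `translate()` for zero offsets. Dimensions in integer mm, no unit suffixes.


cube([87, 175, 2148]);
translate([905, 0, 0]) cube([87, 175, 2148]);
translate([0, 0, 2148]) cube([992, 175, 79]);


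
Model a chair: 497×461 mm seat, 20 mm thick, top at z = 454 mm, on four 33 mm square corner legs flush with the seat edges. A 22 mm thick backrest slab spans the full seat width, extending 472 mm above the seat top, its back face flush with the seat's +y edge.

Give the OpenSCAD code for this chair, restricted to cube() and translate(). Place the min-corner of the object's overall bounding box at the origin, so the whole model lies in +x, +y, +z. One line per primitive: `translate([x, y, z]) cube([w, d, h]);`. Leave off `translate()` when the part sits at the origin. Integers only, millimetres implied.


translate([0, 0, 434]) cube([497, 461, 20]);
cube([33, 33, 434]);
translate([464, 0, 0]) cube([33, 33, 434]);
translate([0, 428, 0]) cube([33, 33, 434]);
translate([464, 428, 0]) cube([33, 33, 434]);
translate([0, 439, 454]) cube([497, 22, 472]);


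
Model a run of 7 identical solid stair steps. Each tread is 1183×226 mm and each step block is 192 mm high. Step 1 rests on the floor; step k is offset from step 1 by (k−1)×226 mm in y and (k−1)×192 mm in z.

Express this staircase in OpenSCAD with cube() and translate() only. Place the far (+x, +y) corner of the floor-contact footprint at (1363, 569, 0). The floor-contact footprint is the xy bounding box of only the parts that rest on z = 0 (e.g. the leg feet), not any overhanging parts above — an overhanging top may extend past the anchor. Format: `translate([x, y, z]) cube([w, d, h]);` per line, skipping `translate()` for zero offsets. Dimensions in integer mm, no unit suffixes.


translate([180, 343, 0]) cube([1183, 226, 192]);
translate([180, 569, 192]) cube([1183, 226, 192]);
translate([180, 795, 384]) cube([1183, 226, 192]);
translate([180, 1021, 576]) cube([1183, 226, 192]);
translate([180, 1247, 768]) cube([1183, 226, 192]);
translate([180, 1473, 960]) cube([1183, 226, 192]);
translate([180, 1699, 1152]) cube([1183, 226, 192]);


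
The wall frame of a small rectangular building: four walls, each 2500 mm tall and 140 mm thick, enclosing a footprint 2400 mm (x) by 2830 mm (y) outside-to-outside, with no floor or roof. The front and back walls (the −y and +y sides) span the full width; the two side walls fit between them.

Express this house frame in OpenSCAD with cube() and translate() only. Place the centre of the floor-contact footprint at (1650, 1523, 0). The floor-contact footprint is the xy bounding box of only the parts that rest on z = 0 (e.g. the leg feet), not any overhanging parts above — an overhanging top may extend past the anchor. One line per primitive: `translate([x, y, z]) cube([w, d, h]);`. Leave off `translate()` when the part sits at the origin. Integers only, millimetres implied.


translate([450, 108, 0]) cube([2400, 140, 2500]);
translate([450, 2798, 0]) cube([2400, 140, 2500]);
translate([450, 248, 0]) cube([140, 2550, 2500]);
translate([2710, 248, 0]) cube([140, 2550, 2500]);


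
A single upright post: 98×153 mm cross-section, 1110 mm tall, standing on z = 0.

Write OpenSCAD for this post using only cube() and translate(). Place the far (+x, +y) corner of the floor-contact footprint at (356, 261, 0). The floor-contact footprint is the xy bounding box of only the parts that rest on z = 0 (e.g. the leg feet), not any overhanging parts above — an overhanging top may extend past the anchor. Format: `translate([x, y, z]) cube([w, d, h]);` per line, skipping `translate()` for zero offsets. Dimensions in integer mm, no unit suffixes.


translate([258, 108, 0]) cube([98, 153, 1110]);


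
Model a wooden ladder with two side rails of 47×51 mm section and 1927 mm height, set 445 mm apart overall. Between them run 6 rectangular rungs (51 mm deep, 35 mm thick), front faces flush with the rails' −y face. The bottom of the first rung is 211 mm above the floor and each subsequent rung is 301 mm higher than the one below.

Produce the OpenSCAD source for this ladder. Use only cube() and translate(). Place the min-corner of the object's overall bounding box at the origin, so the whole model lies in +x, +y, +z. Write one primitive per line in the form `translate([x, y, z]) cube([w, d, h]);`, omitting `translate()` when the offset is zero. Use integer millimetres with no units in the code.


cube([47, 51, 1927]);
translate([398, 0, 0]) cube([47, 51, 1927]);
translate([47, 0, 211]) cube([351, 51, 35]);
translate([47, 0, 512]) cube([351, 51, 35]);
translate([47, 0, 813]) cube([351, 51, 35]);
translate([47, 0, 1114]) cube([351, 51, 35]);
translate([47, 0, 1415]) cube([351, 51, 35]);
translate([47, 0, 1716]) cube([351, 51, 35]);


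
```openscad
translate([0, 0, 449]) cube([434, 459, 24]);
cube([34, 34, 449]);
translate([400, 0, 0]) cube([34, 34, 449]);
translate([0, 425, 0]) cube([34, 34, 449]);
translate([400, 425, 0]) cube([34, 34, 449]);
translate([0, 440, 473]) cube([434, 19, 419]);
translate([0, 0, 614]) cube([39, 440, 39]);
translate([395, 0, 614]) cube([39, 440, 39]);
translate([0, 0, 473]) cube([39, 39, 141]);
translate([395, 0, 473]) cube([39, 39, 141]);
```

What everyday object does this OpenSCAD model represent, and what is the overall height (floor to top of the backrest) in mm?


A chair. The overall height is 892 mm.

A slab on four corner posts with a tall panel at the back — a chair. The seat slab sits at z = 449 with thickness 24, and the 419 mm backrest starts at the seat top, so the overall height is 449 + 24 + 419 = 892 mm.


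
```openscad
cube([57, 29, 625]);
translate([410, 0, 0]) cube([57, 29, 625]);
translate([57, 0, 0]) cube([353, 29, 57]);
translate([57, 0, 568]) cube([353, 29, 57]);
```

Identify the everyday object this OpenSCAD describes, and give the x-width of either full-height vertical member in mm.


A picture frame. The border width is 57 mm.

Four thin pieces enclosing a rectangular opening — a picture frame. The two full-height stiles are 625 mm tall; the top rail sits at z = 568 and is 57 mm tall, so the border above the opening is 625 − 568 = 57 mm, matching the stile x-width.


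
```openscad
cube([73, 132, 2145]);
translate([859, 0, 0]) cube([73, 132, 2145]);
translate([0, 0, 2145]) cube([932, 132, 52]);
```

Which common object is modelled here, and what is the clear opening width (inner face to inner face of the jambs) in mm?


A door frame. The clear opening width is 786 mm.

Two 2145 mm tall posts with a header on top — a door frame. The left jamb is 73 mm wide at x = 0; the right jamb starts at x = 859. The clear opening is 859 − 73 = 786 mm.


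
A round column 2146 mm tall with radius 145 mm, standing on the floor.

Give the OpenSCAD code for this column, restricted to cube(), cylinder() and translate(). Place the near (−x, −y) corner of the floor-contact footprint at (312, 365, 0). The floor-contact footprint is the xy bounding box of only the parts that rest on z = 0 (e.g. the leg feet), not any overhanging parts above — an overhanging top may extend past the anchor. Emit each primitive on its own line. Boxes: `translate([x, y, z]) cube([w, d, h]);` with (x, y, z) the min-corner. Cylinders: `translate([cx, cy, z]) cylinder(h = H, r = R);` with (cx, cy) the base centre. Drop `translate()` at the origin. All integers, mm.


translate([457, 510, 0]) cylinder(h = 2146, r = 145);


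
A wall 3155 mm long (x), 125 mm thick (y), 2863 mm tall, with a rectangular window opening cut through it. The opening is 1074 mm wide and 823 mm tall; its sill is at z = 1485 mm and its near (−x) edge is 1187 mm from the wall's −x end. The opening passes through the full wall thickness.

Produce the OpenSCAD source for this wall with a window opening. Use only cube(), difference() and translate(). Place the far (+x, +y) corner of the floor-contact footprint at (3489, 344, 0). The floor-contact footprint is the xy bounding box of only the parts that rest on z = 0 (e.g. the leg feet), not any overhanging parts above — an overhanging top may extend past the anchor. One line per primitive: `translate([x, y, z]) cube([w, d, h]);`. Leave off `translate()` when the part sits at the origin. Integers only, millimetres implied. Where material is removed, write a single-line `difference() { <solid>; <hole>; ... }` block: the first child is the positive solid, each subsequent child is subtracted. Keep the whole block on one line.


difference() { translate([334, 219, 0]) cube([3155, 125, 2863]); translate([1521, 219, 1485]) cube([1074, 125, 823]); }


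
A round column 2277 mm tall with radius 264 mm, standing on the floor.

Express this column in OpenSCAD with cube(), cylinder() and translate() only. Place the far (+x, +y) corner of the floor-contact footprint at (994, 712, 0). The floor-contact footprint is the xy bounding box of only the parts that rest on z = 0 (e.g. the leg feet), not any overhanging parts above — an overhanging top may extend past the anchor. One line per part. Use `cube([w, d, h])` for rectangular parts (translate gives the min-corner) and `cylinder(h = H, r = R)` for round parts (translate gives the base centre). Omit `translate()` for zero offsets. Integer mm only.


translate([730, 448, 0]) cylinder(h = 2277, r = 264);


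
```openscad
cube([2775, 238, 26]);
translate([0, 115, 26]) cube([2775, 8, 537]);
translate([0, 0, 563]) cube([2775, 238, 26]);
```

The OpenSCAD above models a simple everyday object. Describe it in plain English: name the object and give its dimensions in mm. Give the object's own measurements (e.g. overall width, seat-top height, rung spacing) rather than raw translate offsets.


An I-beam lying along x, 2775 mm long. Overall section height 589 mm. Two flanges 238 mm wide (y) and 26 mm thick, one on the floor and one at the top; a web 8 mm thick runs between them, centred on the flange width.


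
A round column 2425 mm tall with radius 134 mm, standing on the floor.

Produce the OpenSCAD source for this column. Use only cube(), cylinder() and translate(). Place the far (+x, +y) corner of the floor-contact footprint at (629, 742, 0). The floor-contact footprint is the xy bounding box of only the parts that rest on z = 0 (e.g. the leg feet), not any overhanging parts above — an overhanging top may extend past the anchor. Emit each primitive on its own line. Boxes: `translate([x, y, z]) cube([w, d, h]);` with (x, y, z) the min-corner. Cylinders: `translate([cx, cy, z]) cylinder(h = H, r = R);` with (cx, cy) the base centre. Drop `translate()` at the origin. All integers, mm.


translate([495, 608, 0]) cylinder(h = 2425, r = 134);


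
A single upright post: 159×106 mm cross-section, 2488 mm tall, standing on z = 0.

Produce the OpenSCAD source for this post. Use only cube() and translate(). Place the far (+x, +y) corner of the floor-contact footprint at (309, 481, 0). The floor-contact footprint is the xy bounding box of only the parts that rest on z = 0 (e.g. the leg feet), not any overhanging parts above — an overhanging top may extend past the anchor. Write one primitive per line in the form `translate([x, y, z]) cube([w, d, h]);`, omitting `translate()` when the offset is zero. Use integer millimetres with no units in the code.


translate([150, 375, 0]) cube([159, 106, 2488]);


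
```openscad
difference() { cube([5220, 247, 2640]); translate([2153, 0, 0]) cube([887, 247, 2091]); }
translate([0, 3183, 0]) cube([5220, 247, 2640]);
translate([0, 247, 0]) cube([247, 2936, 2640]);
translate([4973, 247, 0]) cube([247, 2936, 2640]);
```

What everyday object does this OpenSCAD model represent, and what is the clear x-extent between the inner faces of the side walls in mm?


A single room. The interior width is 4726 mm.

Four walls enclosing a rectangle with a door in the front wall — a room. Outside width 5220 minus two 247 mm walls gives 4726 mm.


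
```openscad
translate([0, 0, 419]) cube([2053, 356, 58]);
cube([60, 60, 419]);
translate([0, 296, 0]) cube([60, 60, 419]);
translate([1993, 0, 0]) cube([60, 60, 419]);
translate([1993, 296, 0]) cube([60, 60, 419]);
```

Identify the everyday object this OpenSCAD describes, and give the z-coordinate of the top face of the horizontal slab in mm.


A bench. The seat-top height is 477 mm.

A long slab on four corner posts — a bench. The slab sits at z = 419 with thickness 58, so the top is 419 + 58 = 477 mm.


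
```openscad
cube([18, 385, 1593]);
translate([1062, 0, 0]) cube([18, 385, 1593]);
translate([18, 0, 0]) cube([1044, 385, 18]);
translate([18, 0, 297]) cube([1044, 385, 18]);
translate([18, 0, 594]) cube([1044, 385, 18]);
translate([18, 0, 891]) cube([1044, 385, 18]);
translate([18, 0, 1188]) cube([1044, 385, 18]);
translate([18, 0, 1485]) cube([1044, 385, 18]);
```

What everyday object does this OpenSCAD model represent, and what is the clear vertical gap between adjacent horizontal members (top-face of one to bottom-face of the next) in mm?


A bookshelf. The clear shelf gap is 279 mm.

Two tall side panels with 6 horizontal boards between them — a bookshelf. The first two shelf undersides are at z = 0 and z = 297; with shelf thickness 18, the clear gap is 297 − 0 − 18 = 279 mm.


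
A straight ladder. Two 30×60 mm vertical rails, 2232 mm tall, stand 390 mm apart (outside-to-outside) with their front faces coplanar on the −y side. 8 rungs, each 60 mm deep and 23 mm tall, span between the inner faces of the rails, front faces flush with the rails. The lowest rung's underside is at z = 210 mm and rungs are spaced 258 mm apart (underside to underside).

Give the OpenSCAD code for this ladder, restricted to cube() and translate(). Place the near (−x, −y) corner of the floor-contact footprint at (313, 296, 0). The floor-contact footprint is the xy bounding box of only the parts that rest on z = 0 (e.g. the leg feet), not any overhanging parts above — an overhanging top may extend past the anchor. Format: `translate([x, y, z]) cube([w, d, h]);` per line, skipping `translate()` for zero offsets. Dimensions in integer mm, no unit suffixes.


translate([313, 296, 0]) cube([30, 60, 2232]);
translate([673, 296, 0]) cube([30, 60, 2232]);
translate([343, 296, 210]) cube([330, 60, 23]);
translate([343, 296, 468]) cube([330, 60, 23]);
translate([343, 296, 726]) cube([330, 60, 23]);
translate([343, 296, 984]) cube([330, 60, 23]);
translate([343, 296, 1242]) cube([330, 60, 23]);
translate([343, 296, 1500]) cube([330, 60, 23]);
translate([343, 296, 1758]) cube([330, 60, 23]);
translate([343, 296, 2016]) cube([330, 60, 23]);
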